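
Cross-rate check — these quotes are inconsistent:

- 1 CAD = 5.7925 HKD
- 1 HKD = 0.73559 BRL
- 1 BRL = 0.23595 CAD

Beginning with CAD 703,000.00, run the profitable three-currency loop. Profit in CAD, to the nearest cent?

Profit: CAD 3,768.47

Profitable loop is CAD → HKD → BRL → CAD:
CAD 703,000.00 × 5.7925 = HKD 4,072,127.50
HKD 4,072,127.50 × 0.73559 = BRL 2,995,416.27
BRL 2,995,416.27 × 0.23595 = CAD 706,768.47
Profit = CAD 706,768.47 − CAD 703,000.00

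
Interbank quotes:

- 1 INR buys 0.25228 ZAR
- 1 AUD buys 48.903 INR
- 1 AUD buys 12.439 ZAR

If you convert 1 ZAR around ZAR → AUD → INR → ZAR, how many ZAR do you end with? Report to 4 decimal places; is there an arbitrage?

Around ZAR → AUD → INR → ZAR: 1 ÷ 12.439 × 48.903 × 0.25228 = 0.991820
Product < 1; profitable direction is ZAR → INR → AUD → ZAR.

0.9918 (arbitrage exists)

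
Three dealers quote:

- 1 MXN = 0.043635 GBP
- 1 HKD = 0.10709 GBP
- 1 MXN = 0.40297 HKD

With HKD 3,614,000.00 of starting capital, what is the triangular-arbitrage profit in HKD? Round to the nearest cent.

Profit: HKD 40,277.25

Profitable loop is HKD → MXN → GBP → HKD:
HKD 3,614,000.00 ÷ 0.40297 = MXN 8,968,409.56
MXN 8,968,409.56 × 0.043635 = GBP 391,336.55
GBP 391,336.55 ÷ 0.10709 = HKD 3,654,277.25
Profit = HKD 3,654,277.25 − HKD 3,614,000.00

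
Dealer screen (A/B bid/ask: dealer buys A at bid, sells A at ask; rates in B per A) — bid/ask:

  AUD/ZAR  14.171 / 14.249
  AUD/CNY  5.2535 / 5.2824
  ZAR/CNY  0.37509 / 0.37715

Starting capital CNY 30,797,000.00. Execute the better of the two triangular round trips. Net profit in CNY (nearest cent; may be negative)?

Net profit: CNY 192,396.07

Best loop CNY → AUD → ZAR → CNY:
CNY 30,797,000.00 ÷ 5.2824 (buy AUD at ask) = AUD 5,830,115.10
AUD 5,830,115.10 × 14.171 (sell AUD at bid) = ZAR 82,618,561.07
ZAR 82,618,561.07 × 0.37509 (sell ZAR at bid) = CNY 30,989,396.07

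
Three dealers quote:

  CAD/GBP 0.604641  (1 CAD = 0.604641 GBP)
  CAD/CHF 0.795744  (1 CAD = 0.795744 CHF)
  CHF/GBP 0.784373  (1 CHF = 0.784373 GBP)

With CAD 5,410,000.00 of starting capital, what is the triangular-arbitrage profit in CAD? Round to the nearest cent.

Profit: CAD 174,646.41

Profitable loop is CAD → CHF → GBP → CAD:
CAD 5,410,000.00 × 0.795744 = CHF 4,304,975.04
CHF 4,304,975.04 × 0.784373 = GBP 3,376,706.19
GBP 3,376,706.19 ÷ 0.604641 = CAD 5,584,646.41
Profit = CAD 5,584,646.41 − CAD 5,410,000.00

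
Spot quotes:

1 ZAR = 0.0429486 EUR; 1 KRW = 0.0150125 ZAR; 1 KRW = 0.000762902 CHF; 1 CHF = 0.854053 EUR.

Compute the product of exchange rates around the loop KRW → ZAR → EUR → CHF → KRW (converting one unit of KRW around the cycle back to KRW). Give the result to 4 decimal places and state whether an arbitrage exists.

Around KRW → ZAR → EUR → CHF → KRW: 1 × 0.0150125 × 0.0429486 ÷ 0.854053 ÷ 0.000762902 = 0.989574
Product < 1; profitable direction is KRW → CHF → EUR → ZAR → KRW.

0.9896 (arbitrage exists)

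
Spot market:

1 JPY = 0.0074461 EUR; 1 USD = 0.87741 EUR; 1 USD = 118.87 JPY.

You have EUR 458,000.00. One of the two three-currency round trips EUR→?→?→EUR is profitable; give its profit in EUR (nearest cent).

Profit: EUR 4,023.46

Profitable loop is EUR → USD → JPY → EUR:
EUR 458,000.00 ÷ 0.87741 = USD 521,990.86
USD 521,990.86 × 118.87 = JPY 62,049,053
JPY 62,049,053 × 0.0074461 = EUR 462,023.46
Profit = EUR 462,023.46 − EUR 458,000.00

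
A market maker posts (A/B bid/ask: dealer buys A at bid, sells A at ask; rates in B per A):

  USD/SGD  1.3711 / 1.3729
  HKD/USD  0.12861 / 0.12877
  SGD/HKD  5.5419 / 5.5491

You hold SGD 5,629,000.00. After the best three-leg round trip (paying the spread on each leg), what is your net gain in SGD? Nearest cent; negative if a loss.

Net profit: SGD 108,928.03

Best loop SGD → USD → HKD → SGD:
SGD 5,629,000.00 ÷ 1.3729 (buy USD at ask) = USD 4,100,080.12
USD 4,100,080.12 ÷ 0.12877 (buy HKD at ask) = HKD 31,840,336.43
HKD 31,840,336.43 ÷ 5.5491 (buy SGD at ask) = SGD 5,737,928.03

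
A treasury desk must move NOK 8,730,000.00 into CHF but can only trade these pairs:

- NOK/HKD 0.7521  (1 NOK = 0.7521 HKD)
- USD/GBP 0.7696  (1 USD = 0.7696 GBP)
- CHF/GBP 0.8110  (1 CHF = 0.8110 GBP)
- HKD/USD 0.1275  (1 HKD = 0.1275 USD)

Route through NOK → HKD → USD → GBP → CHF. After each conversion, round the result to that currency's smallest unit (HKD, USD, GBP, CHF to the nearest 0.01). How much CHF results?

CHF 794,409.12

NOK 8,730,000.00 × 0.7521 = HKD 6,565,833.00
HKD 6,565,833.00 × 0.1275 = USD 837,143.71
USD 837,143.71 × 0.7696 = GBP 644,265.80
GBP 644,265.80 ÷ 0.8110 = CHF 794,409.12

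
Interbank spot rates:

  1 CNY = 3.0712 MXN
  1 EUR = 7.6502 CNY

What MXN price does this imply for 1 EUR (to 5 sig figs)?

1 EUR × 7.6502 = 7.6502 CNY
7.6502 CNY × 3.0712 = 23.4953 MXN

EUR/MXN = 23.495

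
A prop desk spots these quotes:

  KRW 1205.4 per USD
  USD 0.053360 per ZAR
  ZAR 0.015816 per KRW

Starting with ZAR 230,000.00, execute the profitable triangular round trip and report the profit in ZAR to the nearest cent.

Profitable loop is ZAR → USD → KRW → ZAR:
ZAR 230,000.00 × 0.053360 = USD 12,272.80
USD 12,272.80 × 1205.4 = KRW 14,793,633
KRW 14,793,633 × 0.015816 = ZAR 233,976.10
Profit = ZAR 233,976.10 − ZAR 230,000.00

Profit: ZAR 3,976.10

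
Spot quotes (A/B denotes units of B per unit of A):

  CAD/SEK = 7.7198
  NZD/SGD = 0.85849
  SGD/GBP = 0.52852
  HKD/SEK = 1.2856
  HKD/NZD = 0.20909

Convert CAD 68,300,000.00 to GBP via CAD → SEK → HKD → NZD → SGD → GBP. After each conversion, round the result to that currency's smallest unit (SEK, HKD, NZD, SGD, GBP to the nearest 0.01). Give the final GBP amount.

CAD 68,300,000.00 × 7.7198 = SEK 527,262,340.00
SEK 527,262,340.00 ÷ 1.2856 = HKD 410,129,387.06
HKD 410,129,387.06 × 0.20909 = NZD 85,753,953.54
NZD 85,753,953.54 × 0.85849 = SGD 73,618,911.57
SGD 73,618,911.57 × 0.52852 = GBP 38,909,067.14

GBP 38,909,067.14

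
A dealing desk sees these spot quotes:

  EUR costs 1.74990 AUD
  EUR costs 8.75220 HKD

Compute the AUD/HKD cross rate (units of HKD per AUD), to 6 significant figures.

1 AUD ÷ 1.74990 = 0.571461 EUR
0.571461 EUR × 8.75220 = 5.00154 HKD

AUD/HKD = 5.00154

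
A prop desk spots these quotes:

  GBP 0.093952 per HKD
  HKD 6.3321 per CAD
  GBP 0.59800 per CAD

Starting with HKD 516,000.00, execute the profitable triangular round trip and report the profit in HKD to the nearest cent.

Profitable loop is HKD → CAD → GBP → HKD:
HKD 516,000.00 ÷ 6.3321 = CAD 81,489.55
CAD 81,489.55 × 0.59800 = GBP 48,730.75
GBP 48,730.75 ÷ 0.093952 = HKD 518,677.12
Profit = HKD 518,677.12 − HKD 516,000.00

Profit: HKD 2,677.12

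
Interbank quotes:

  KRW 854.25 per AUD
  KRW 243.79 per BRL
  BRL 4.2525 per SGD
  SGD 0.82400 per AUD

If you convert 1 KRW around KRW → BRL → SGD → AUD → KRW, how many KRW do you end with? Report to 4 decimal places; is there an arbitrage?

1.0000 (no arbitrage)

Around KRW → BRL → SGD → AUD → KRW: 1 ÷ 243.79 ÷ 4.2525 ÷ 0.82400 × 854.25 = 0.999994
Product ≈ 1 (deviation 0.001%, within rounding noise).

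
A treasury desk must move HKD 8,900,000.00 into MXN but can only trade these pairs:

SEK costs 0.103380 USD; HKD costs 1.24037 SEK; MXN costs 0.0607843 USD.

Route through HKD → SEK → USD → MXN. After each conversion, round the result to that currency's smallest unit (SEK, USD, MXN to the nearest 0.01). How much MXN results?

HKD 8,900,000.00 × 1.24037 = SEK 11,039,293.00
SEK 11,039,293.00 × 0.103380 = USD 1,141,242.11
USD 1,141,242.11 ÷ 0.0607843 = MXN 18,775,277.66

MXN 18,775,277.66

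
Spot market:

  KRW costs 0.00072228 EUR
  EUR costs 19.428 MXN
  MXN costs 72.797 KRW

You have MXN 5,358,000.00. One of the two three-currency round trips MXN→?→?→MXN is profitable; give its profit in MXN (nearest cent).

Profitable loop is MXN → KRW → EUR → MXN:
MXN 5,358,000.00 × 72.797 = KRW 390,046,326
KRW 390,046,326 × 0.00072228 = EUR 281,722.66
EUR 281,722.66 × 19.428 = MXN 5,473,307.85
Profit = MXN 5,473,307.85 − MXN 5,358,000.00

Profit: MXN 115,307.85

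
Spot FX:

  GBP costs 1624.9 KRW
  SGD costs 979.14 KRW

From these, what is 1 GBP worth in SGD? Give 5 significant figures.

1 GBP × 1624.9 = 1624.9 KRW
1624.9 KRW ÷ 979.14 = 1.65952 SGD

GBP/SGD = 1.6595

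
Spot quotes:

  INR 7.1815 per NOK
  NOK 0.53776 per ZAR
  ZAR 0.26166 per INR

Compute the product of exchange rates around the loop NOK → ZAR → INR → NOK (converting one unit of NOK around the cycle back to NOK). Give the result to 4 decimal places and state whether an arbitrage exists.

Around NOK → ZAR → INR → NOK: 1 ÷ 0.53776 ÷ 0.26166 ÷ 7.1815 = 0.989598
Product < 1; profitable direction is NOK → INR → ZAR → NOK.

0.9896 (arbitrage exists)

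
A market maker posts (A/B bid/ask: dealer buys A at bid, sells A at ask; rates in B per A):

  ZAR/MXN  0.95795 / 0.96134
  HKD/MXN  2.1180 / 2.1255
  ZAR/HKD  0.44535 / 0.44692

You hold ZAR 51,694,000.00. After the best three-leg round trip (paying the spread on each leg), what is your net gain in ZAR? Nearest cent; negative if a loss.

Net profit: ZAR 436,522.86

Best loop ZAR → MXN → HKD → ZAR:
ZAR 51,694,000.00 × 0.95795 (sell ZAR at bid) = MXN 49,520,267.30
MXN 49,520,267.30 ÷ 2.1255 (buy HKD at ask) = HKD 23,298,173.28
HKD 23,298,173.28 ÷ 0.44692 (buy ZAR at ask) = ZAR 52,130,522.86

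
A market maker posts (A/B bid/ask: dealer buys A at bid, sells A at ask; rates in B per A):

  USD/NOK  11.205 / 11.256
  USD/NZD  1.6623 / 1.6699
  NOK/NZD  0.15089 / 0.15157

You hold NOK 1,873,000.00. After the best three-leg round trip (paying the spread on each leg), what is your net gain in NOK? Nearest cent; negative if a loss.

Best loop NOK → NZD → USD → NOK:
NOK 1,873,000.00 × 0.15089 (sell NOK at bid) = NZD 282,616.97
NZD 282,616.97 ÷ 1.6699 (buy USD at ask) = USD 169,241.85
USD 169,241.85 × 11.205 (sell USD at bid) = NOK 1,896,354.96

Net profit: NOK 23,354.96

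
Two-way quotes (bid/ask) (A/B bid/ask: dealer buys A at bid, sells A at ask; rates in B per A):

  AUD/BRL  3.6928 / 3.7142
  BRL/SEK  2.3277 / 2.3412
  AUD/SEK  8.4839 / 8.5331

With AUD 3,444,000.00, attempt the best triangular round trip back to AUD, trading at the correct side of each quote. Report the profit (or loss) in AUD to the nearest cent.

Best loop AUD → BRL → SEK → AUD:
AUD 3,444,000.00 × 3.6928 (sell AUD at bid) = BRL 12,718,003.20
BRL 12,718,003.20 × 2.3277 (sell BRL at bid) = SEK 29,603,696.05
SEK 29,603,696.05 ÷ 8.5331 (buy AUD at ask) = AUD 3,469,277.99

Net profit: AUD 25,277.99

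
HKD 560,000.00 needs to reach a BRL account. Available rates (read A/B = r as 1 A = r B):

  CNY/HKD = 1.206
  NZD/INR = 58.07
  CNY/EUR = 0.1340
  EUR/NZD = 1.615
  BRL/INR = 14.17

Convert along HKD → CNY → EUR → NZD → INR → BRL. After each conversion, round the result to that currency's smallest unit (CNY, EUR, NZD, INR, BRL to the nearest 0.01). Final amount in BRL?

HKD 560,000.00 ÷ 1.206 = CNY 464,344.94
CNY 464,344.94 × 0.1340 = EUR 62,222.22
EUR 62,222.22 × 1.615 = NZD 100,488.89
NZD 100,488.89 × 58.07 = INR 5,835,389.84
INR 5,835,389.84 ÷ 14.17 = BRL 411,812.97

BRL 411,812.97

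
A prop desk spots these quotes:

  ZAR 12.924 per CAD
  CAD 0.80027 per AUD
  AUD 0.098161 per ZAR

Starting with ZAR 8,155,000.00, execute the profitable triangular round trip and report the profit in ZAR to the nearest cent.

Profitable loop is ZAR → AUD → CAD → ZAR:
ZAR 8,155,000.00 × 0.098161 = AUD 800,502.95
AUD 800,502.95 × 0.80027 = CAD 640,618.50
CAD 640,618.50 × 12.924 = ZAR 8,279,353.49
Profit = ZAR 8,279,353.49 − ZAR 8,155,000.00

Profit: ZAR 124,353.49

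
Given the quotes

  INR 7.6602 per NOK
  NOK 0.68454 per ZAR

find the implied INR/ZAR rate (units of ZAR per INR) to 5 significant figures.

INR/ZAR = 0.19070

1 INR ÷ 7.6602 = 0.130545 NOK
0.130545 NOK ÷ 0.68454 = 0.190705 ZAR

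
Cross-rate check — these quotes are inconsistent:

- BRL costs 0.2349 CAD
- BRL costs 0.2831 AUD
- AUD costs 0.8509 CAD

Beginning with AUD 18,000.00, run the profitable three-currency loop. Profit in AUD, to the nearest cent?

Profit: AUD 458.99

Profitable loop is AUD → CAD → BRL → AUD:
AUD 18,000.00 × 0.8509 = CAD 15,316.20
CAD 15,316.20 ÷ 0.2349 = BRL 65,203.07
BRL 65,203.07 × 0.2831 = AUD 18,458.99
Profit = AUD 18,458.99 − AUD 18,000.00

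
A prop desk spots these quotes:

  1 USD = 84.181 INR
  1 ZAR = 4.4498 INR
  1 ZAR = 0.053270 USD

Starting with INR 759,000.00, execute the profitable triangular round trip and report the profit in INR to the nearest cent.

Profitable loop is INR → ZAR → USD → INR:
INR 759,000.00 ÷ 4.4498 = ZAR 170,569.46
ZAR 170,569.46 × 0.053270 = USD 9,086.24
USD 9,086.24 × 84.181 = INR 764,888.38
Profit = INR 764,888.38 − INR 759,000.00

Profit: INR 5,888.38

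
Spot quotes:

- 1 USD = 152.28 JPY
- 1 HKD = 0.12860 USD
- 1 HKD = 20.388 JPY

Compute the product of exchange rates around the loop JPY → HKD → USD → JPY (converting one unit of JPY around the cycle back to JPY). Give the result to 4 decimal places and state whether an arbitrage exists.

0.9605 (arbitrage exists)

Around JPY → HKD → USD → JPY: 1 ÷ 20.388 × 0.12860 × 152.28 = 0.960526
Product < 1; profitable direction is JPY → USD → HKD → JPY.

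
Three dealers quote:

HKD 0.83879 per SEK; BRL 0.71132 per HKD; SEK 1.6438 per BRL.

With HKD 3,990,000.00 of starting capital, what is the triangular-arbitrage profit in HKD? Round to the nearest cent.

Profit: HKD 78,231.48

Profitable loop is HKD → SEK → BRL → HKD:
HKD 3,990,000.00 ÷ 0.83879 = SEK 4,756,852.13
SEK 4,756,852.13 ÷ 1.6438 = BRL 2,893,814.41
BRL 2,893,814.41 ÷ 0.71132 = HKD 4,068,231.48
Profit = HKD 4,068,231.48 − HKD 3,990,000.00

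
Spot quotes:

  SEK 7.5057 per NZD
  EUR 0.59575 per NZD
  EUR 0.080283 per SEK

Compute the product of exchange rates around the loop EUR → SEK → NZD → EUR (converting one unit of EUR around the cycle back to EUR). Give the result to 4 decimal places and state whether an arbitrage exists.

0.9887 (arbitrage exists)

Around EUR → SEK → NZD → EUR: 1 ÷ 0.080283 ÷ 7.5057 × 0.59575 = 0.988665
Product < 1; profitable direction is EUR → NZD → SEK → EUR.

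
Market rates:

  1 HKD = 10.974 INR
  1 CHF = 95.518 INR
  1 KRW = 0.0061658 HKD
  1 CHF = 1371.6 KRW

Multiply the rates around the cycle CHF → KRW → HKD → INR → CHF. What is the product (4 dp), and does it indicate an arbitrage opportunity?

0.9716 (arbitrage exists)

Around CHF → KRW → HKD → INR → CHF: 1 × 1371.6 × 0.0061658 × 10.974 ÷ 95.518 = 0.971620
Product < 1; profitable direction is CHF → INR → HKD → KRW → CHF.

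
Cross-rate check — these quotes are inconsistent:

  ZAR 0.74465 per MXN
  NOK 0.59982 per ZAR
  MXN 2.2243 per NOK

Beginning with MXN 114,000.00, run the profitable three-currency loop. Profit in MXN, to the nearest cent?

Profitable loop is MXN → NOK → ZAR → MXN:
MXN 114,000.00 ÷ 2.2243 = NOK 51,252.08
NOK 51,252.08 ÷ 0.59982 = ZAR 85,445.77
ZAR 85,445.77 ÷ 0.74465 = MXN 114,746.21
Profit = MXN 114,746.21 − MXN 114,000.00

Profit: MXN 746.21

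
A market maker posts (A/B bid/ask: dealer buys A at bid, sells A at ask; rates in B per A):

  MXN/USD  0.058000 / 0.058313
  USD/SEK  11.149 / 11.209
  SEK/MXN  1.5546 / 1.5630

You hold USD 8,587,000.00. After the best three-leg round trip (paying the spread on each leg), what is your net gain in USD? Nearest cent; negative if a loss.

Best loop USD → SEK → MXN → USD:
USD 8,587,000.00 × 11.149 (sell USD at bid) = SEK 95,736,463.00
SEK 95,736,463.00 × 1.5546 (sell SEK at bid) = MXN 148,831,905.38
MXN 148,831,905.38 × 0.058000 (sell MXN at bid) = USD 8,632,250.51

Net profit: USD 45,250.51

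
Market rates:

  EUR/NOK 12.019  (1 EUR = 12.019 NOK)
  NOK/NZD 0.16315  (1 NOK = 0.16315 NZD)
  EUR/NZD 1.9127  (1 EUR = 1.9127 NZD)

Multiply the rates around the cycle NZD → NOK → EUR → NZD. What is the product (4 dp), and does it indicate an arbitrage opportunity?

0.9754 (arbitrage exists)

Around NZD → NOK → EUR → NZD: 1 ÷ 0.16315 ÷ 12.019 × 1.9127 = 0.975420
Product < 1; profitable direction is NZD → EUR → NOK → NZD.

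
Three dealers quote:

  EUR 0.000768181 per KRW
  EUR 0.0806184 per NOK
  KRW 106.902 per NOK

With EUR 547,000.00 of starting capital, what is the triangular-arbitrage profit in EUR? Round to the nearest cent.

Profit: EUR 10,189.01

Profitable loop is EUR → NOK → KRW → EUR:
EUR 547,000.00 ÷ 0.0806184 = NOK 6,785,051.55
NOK 6,785,051.55 × 106.902 = KRW 725,335,581
KRW 725,335,581 × 0.000768181 = EUR 557,189.01
Profit = EUR 557,189.01 − EUR 547,000.00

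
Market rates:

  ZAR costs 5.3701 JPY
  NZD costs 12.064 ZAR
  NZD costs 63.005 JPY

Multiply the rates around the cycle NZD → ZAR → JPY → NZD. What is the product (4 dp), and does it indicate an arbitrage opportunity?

Around NZD → ZAR → JPY → NZD: 1 × 12.064 × 5.3701 ÷ 63.005 = 1.028250
Product > 1; profitable direction is NZD → ZAR → JPY → NZD.

1.0282 (arbitrage exists)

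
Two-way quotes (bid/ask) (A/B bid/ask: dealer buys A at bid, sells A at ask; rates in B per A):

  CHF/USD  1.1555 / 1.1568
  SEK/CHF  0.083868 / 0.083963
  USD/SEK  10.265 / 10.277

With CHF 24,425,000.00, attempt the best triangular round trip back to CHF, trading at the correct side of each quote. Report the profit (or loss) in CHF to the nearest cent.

Net profit: CHF 44,324.95

Best loop CHF → SEK → USD → CHF:
CHF 24,425,000.00 ÷ 0.083963 (buy SEK at ask) = SEK 290,901,944.90
SEK 290,901,944.90 ÷ 10.277 (buy USD at ask) = USD 28,306,115.10
USD 28,306,115.10 ÷ 1.1568 (buy CHF at ask) = CHF 24,469,324.95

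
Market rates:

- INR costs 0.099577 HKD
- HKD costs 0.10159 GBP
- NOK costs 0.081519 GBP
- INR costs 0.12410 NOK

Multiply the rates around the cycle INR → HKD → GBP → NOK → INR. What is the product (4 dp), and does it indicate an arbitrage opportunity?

1.0000 (no arbitrage)

Around INR → HKD → GBP → NOK → INR: 1 × 0.099577 × 0.10159 ÷ 0.081519 ÷ 0.12410 = 0.999953
Product ≈ 1 (deviation 0.005%, within rounding noise).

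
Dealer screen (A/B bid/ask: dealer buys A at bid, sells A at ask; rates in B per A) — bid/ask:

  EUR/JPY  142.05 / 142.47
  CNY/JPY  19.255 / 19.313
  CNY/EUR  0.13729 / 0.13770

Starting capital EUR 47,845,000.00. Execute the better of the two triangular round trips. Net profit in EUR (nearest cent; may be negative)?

Net profit: EUR 468,328.80

Best loop EUR → JPY → CNY → EUR:
EUR 47,845,000.00 × 142.05 (sell EUR at bid) = JPY 6,796,382,250
JPY 6,796,382,250 ÷ 19.313 (buy CNY at ask) = CNY 351,907,122.15
CNY 351,907,122.15 × 0.13729 (sell CNY at bid) = EUR 48,313,328.80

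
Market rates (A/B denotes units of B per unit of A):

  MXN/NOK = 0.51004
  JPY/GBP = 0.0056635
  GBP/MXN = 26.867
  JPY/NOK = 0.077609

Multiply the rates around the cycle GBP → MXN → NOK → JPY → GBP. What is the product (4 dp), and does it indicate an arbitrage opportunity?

1.0000 (no arbitrage)

Around GBP → MXN → NOK → JPY → GBP: 1 × 26.867 × 0.51004 ÷ 0.077609 × 0.0056635 = 0.999991
Product ≈ 1 (deviation 0.001%, within rounding noise).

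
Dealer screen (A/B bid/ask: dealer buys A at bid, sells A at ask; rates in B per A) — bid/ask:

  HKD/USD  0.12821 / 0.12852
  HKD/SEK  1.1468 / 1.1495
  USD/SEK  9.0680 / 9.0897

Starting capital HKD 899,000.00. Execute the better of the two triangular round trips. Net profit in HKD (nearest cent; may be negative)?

Best loop HKD → USD → SEK → HKD:
HKD 899,000.00 × 0.12821 (sell HKD at bid) = USD 115,260.79
USD 115,260.79 × 9.0680 (sell USD at bid) = SEK 1,045,184.84
SEK 1,045,184.84 ÷ 1.1495 (buy HKD at ask) = HKD 909,251.71

Net profit: HKD 10,251.71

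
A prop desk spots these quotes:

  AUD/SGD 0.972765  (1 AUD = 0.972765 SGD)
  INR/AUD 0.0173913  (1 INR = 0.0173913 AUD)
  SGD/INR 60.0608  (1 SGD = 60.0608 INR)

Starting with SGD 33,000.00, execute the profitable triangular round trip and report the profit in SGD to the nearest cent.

Profitable loop is SGD → INR → AUD → SGD:
SGD 33,000.00 × 60.0608 = INR 1,982,006.40
INR 1,982,006.40 × 0.0173913 = AUD 34,469.67
AUD 34,469.67 × 0.972765 = SGD 33,530.89
Profit = SGD 33,530.89 − SGD 33,000.00

Profit: SGD 530.89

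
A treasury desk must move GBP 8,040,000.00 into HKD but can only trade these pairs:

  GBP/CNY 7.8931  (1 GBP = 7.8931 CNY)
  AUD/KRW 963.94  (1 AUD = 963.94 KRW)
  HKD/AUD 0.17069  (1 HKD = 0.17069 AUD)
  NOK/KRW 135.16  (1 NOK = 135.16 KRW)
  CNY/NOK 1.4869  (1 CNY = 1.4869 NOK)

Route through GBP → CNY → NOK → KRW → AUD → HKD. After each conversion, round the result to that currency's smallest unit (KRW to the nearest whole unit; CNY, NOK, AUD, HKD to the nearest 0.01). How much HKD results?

HKD 77,513,173.47

GBP 8,040,000.00 × 7.8931 = CNY 63,460,524.00
CNY 63,460,524.00 × 1.4869 = NOK 94,359,453.14
NOK 94,359,453.14 × 135.16 = KRW 12,753,623,686
KRW 12,753,623,686 ÷ 963.94 = AUD 13,230,723.58
AUD 13,230,723.58 ÷ 0.17069 = HKD 77,513,173.47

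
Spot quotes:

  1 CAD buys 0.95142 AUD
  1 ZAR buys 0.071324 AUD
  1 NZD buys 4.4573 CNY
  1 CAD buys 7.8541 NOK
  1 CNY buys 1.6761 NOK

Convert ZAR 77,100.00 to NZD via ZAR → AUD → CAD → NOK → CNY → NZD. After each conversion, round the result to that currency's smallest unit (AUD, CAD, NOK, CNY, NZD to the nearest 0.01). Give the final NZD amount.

NZD 6,076.35

ZAR 77,100.00 × 0.071324 = AUD 5,499.08
AUD 5,499.08 ÷ 0.95142 = CAD 5,779.87
CAD 5,779.87 × 7.8541 = NOK 45,395.68
NOK 45,395.68 ÷ 1.6761 = CNY 27,084.11
CNY 27,084.11 ÷ 4.4573 = NZD 6,076.35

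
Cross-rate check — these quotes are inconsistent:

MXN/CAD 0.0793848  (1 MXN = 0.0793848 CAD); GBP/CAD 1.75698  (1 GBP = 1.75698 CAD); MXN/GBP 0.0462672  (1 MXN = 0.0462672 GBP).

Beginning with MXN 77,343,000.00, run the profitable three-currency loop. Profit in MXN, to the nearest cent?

Profit: MXN 1,856,728.74

Profitable loop is MXN → GBP → CAD → MXN:
MXN 77,343,000.00 × 0.0462672 = GBP 3,578,444.05
GBP 3,578,444.05 × 1.75698 = CAD 6,287,254.63
CAD 6,287,254.63 ÷ 0.0793848 = MXN 79,199,728.74
Profit = MXN 79,199,728.74 − MXN 77,343,000.00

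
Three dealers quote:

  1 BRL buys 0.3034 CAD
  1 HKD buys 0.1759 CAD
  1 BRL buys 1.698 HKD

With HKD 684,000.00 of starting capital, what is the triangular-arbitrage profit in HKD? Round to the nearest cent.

Profitable loop is HKD → BRL → CAD → HKD:
HKD 684,000.00 ÷ 1.698 = BRL 402,826.86
BRL 402,826.86 × 0.3034 = CAD 122,217.67
CAD 122,217.67 ÷ 0.1759 = HKD 694,813.35
Profit = HKD 694,813.35 − HKD 684,000.00

Profit: HKD 10,813.35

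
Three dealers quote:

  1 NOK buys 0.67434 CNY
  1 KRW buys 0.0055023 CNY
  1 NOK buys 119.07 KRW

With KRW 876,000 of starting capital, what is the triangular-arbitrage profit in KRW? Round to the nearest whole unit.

Profitable loop is KRW → NOK → CNY → KRW:
KRW 876,000 ÷ 119.07 = NOK 7,357.02
NOK 7,357.02 × 0.67434 = CNY 4,961.13
CNY 4,961.13 ÷ 0.0055023 = KRW 901,647
Profit = KRW 901,647 − KRW 876,000

Profit: KRW 25,647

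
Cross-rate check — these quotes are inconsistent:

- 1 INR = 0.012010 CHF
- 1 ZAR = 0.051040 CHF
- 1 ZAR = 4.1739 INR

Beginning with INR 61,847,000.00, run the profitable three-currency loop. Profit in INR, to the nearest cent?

Profitable loop is INR → ZAR → CHF → INR:
INR 61,847,000.00 ÷ 4.1739 = ZAR 14,817,556.72
ZAR 14,817,556.72 × 0.051040 = CHF 756,288.10
CHF 756,288.10 ÷ 0.012010 = INR 62,971,531.65
Profit = INR 62,971,531.65 − INR 61,847,000.00

Profit: INR 1,124,531.65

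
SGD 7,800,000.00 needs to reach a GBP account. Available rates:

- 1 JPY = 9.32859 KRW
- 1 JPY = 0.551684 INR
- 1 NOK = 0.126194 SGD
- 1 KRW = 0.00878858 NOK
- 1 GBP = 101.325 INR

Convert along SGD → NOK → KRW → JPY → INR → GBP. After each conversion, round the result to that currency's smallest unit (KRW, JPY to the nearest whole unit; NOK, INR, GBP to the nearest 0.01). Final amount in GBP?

SGD 7,800,000.00 ÷ 0.126194 = NOK 61,809,594.75
NOK 61,809,594.75 ÷ 0.00878858 = KRW 7,032,944,429
KRW 7,032,944,429 ÷ 9.32859 = JPY 753,912,910
JPY 753,912,910 × 0.551684 = INR 415,921,689.84
INR 415,921,689.84 ÷ 101.325 = GBP 4,104,827.93

GBP 4,104,827.93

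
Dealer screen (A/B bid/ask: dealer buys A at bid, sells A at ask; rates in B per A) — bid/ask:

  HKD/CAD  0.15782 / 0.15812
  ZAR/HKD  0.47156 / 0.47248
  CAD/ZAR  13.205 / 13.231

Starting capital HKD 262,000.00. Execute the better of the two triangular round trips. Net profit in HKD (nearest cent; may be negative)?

Best loop HKD → ZAR → CAD → HKD:
HKD 262,000.00 ÷ 0.47248 (buy ZAR at ask) = ZAR 554,520.83
ZAR 554,520.83 ÷ 13.231 (buy CAD at ask) = CAD 41,910.73
CAD 41,910.73 ÷ 0.15812 (buy HKD at ask) = HKD 265,056.46

Net profit: HKD 3,056.46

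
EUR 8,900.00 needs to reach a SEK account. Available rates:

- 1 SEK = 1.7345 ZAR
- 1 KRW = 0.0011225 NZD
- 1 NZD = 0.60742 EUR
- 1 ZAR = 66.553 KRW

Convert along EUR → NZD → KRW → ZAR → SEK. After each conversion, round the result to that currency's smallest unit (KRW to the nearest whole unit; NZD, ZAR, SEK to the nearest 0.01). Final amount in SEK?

EUR 8,900.00 ÷ 0.60742 = NZD 14,652.14
NZD 14,652.14 ÷ 0.0011225 = KRW 13,053,131
KRW 13,053,131 ÷ 66.553 = ZAR 196,131.37
ZAR 196,131.37 ÷ 1.7345 = SEK 113,076.60

SEK 113,076.60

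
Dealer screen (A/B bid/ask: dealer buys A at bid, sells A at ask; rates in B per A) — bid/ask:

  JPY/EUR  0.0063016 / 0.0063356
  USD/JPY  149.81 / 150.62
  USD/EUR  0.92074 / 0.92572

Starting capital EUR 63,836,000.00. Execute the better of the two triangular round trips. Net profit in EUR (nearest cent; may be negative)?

Best loop EUR → USD → JPY → EUR:
EUR 63,836,000.00 ÷ 0.92572 (buy USD at ask) = USD 68,958,216.31
USD 68,958,216.31 × 149.81 (sell USD at bid) = JPY 10,330,630,385
JPY 10,330,630,385 × 0.0063016 (sell JPY at bid) = EUR 65,099,500.43

Net profit: EUR 1,263,500.43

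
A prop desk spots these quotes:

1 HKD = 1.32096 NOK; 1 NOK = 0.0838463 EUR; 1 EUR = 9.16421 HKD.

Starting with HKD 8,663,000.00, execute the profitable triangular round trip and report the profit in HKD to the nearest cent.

Profit: HKD 129,996.83

Profitable loop is HKD → NOK → EUR → HKD:
HKD 8,663,000.00 × 1.32096 = NOK 11,443,476.48
NOK 11,443,476.48 × 0.0838463 = EUR 959,493.16
EUR 959,493.16 × 9.16421 = HKD 8,792,996.83
Profit = HKD 8,792,996.83 − HKD 8,663,000.00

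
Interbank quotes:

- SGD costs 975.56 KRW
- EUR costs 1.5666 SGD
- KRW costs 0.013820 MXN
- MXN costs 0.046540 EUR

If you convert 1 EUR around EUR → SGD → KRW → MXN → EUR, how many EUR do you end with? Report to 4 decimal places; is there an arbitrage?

0.9830 (arbitrage exists)

Around EUR → SGD → KRW → MXN → EUR: 1 × 1.5666 × 975.56 × 0.013820 × 0.046540 = 0.982984
Product < 1; profitable direction is EUR → MXN → KRW → SGD → EUR.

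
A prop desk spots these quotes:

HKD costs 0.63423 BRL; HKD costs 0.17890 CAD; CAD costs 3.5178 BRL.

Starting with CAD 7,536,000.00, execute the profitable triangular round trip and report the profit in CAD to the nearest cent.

Profitable loop is CAD → HKD → BRL → CAD:
CAD 7,536,000.00 ÷ 0.17890 = HKD 42,124,091.67
HKD 42,124,091.67 × 0.63423 = BRL 26,716,362.66
BRL 26,716,362.66 ÷ 3.5178 = CAD 7,594,622.39
Profit = CAD 7,594,622.39 − CAD 7,536,000.00

Profit: CAD 58,622.39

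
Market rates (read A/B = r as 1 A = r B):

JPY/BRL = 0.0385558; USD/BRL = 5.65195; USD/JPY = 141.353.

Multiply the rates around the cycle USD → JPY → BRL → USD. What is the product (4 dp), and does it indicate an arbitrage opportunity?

0.9643 (arbitrage exists)

Around USD → JPY → BRL → USD: 1 × 141.353 × 0.0385558 ÷ 5.65195 = 0.964265
Product < 1; profitable direction is USD → BRL → JPY → USD.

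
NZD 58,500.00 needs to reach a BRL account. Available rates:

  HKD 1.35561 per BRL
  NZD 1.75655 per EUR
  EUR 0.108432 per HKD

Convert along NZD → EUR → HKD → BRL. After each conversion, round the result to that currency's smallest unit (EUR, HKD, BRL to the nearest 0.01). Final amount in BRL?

BRL 226,570.38

NZD 58,500.00 ÷ 1.75655 = EUR 33,303.92
EUR 33,303.92 ÷ 0.108432 = HKD 307,141.07
HKD 307,141.07 ÷ 1.35561 = BRL 226,570.38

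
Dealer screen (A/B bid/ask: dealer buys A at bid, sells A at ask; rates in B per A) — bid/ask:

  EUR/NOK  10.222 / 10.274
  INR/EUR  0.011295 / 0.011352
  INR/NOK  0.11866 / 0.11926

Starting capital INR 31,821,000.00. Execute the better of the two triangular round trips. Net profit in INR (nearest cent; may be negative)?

Best loop INR → NOK → EUR → INR:
INR 31,821,000.00 × 0.11866 (sell INR at bid) = NOK 3,775,879.86
NOK 3,775,879.86 ÷ 10.274 (buy EUR at ask) = EUR 367,517.99
EUR 367,517.99 ÷ 0.011352 (buy INR at ask) = INR 32,374,735.11

Net profit: INR 553,735.11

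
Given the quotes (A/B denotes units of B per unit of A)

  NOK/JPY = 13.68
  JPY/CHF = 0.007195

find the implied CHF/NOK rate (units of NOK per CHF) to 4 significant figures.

CHF/NOK = 10.16

1 CHF ÷ 0.007195 = 138.985 JPY
138.985 JPY ÷ 13.68 = 10.1598 NOK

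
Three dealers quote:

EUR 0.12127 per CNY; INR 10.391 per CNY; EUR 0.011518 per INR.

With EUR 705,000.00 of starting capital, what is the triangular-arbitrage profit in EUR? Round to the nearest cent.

Profit: EUR 9,345.11

Profitable loop is EUR → INR → CNY → EUR:
EUR 705,000.00 ÷ 0.011518 = INR 61,208,543.15
INR 61,208,543.15 ÷ 10.391 = CNY 5,890,534.42
CNY 5,890,534.42 × 0.12127 = EUR 714,345.11
Profit = EUR 714,345.11 − EUR 705,000.00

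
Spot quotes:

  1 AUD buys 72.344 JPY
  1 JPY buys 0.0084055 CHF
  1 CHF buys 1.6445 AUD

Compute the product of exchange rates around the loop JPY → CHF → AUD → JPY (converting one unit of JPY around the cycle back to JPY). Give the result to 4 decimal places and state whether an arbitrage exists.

1.0000 (no arbitrage)

Around JPY → CHF → AUD → JPY: 1 × 0.0084055 × 1.6445 × 72.344 = 1.000000
Product ≈ 1 (deviation 0.000%, within rounding noise).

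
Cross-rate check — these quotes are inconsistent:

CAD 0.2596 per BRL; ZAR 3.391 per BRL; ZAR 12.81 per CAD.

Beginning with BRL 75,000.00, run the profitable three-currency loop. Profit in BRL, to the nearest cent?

Profit: BRL 1,477.77

Profitable loop is BRL → ZAR → CAD → BRL:
BRL 75,000.00 × 3.391 = ZAR 254,325.00
ZAR 254,325.00 ÷ 12.81 = CAD 19,853.63
CAD 19,853.63 ÷ 0.2596 = BRL 76,477.77
Profit = BRL 76,477.77 − BRL 75,000.00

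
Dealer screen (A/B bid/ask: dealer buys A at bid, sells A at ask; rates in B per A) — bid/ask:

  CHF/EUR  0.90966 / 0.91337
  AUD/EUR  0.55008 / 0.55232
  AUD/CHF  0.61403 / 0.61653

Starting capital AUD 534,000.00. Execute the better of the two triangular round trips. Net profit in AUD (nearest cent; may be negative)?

Net profit: AUD 6,031.60

Best loop AUD → CHF → EUR → AUD:
AUD 534,000.00 × 0.61403 (sell AUD at bid) = CHF 327,892.02
CHF 327,892.02 × 0.90966 (sell CHF at bid) = EUR 298,270.25
EUR 298,270.25 ÷ 0.55232 (buy AUD at ask) = AUD 540,031.60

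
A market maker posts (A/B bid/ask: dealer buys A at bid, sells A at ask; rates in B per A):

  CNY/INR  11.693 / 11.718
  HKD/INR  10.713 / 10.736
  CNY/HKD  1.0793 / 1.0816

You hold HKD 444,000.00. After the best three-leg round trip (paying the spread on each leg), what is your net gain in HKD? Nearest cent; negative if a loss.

Best loop HKD → CNY → INR → HKD:
HKD 444,000.00 ÷ 1.0816 (buy CNY at ask) = CNY 410,502.96
CNY 410,502.96 × 11.693 (sell CNY at bid) = INR 4,800,011.09
INR 4,800,011.09 ÷ 10.736 (buy HKD at ask) = HKD 447,094.92

Net profit: HKD 3,094.92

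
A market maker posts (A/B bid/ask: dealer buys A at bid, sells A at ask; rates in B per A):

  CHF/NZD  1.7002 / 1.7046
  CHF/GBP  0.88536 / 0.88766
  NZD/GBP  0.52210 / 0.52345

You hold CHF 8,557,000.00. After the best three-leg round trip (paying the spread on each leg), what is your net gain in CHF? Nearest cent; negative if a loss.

Best loop CHF → NZD → GBP → CHF:
CHF 8,557,000.00 × 1.7002 (sell CHF at bid) = NZD 14,548,611.40
NZD 14,548,611.40 × 0.52210 (sell NZD at bid) = GBP 7,595,830.01
GBP 7,595,830.01 ÷ 0.88766 (buy CHF at ask) = CHF 8,557,139.01

Net profit: CHF 139.01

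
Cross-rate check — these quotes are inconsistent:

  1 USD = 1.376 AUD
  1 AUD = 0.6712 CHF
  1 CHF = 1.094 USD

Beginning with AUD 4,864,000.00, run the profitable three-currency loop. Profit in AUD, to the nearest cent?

Profitable loop is AUD → CHF → USD → AUD:
AUD 4,864,000.00 × 0.6712 = CHF 3,264,716.80
CHF 3,264,716.80 × 1.094 = USD 3,571,600.18
USD 3,571,600.18 × 1.376 = AUD 4,914,521.85
Profit = AUD 4,914,521.85 − AUD 4,864,000.00

Profit: AUD 50,521.85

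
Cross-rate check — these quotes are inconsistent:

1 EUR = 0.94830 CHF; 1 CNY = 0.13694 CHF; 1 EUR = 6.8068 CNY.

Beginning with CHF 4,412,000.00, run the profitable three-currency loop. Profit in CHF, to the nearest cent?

Profit: CHF 76,569.36

Profitable loop is CHF → CNY → EUR → CHF:
CHF 4,412,000.00 ÷ 0.13694 = CNY 32,218,489.85
CNY 32,218,489.85 ÷ 6.8068 = EUR 4,733,279.93
EUR 4,733,279.93 × 0.94830 = CHF 4,488,569.36
Profit = CHF 4,488,569.36 − CHF 4,412,000.00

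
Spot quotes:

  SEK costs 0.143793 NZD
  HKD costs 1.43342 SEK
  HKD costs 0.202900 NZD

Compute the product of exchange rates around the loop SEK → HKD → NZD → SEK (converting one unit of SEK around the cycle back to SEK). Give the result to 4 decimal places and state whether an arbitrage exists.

0.9844 (arbitrage exists)

Around SEK → HKD → NZD → SEK: 1 ÷ 1.43342 × 0.202900 ÷ 0.143793 = 0.984398
Product < 1; profitable direction is SEK → NZD → HKD → SEK.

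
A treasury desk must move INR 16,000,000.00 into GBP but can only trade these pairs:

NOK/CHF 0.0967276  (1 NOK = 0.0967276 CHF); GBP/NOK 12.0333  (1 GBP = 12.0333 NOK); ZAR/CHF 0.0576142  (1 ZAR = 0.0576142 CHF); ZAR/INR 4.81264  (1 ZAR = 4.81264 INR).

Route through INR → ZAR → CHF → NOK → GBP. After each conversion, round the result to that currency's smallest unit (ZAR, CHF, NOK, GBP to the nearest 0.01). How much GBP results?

INR 16,000,000.00 ÷ 4.81264 = ZAR 3,324,578.61
ZAR 3,324,578.61 × 0.0576142 = CHF 191,542.94
CHF 191,542.94 ÷ 0.0967276 = NOK 1,980,230.46
NOK 1,980,230.46 ÷ 12.0333 = GBP 164,562.54

GBP 164,562.54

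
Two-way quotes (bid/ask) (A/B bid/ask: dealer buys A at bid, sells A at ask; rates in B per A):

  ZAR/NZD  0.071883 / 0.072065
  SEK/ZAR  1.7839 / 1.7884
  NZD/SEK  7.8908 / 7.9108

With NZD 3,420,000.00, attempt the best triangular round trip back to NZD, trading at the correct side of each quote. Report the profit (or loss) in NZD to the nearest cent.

Net profit: NZD 40,539.74

Best loop NZD → SEK → ZAR → NZD:
NZD 3,420,000.00 × 7.8908 (sell NZD at bid) = SEK 26,986,536.00
SEK 26,986,536.00 × 1.7839 (sell SEK at bid) = ZAR 48,141,281.57
ZAR 48,141,281.57 × 0.071883 (sell ZAR at bid) = NZD 3,460,539.74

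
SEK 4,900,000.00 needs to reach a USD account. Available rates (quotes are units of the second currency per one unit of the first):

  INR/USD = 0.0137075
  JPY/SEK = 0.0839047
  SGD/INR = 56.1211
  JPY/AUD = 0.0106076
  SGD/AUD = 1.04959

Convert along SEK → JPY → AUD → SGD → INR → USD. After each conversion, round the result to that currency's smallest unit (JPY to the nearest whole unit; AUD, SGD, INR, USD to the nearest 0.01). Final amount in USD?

SEK 4,900,000.00 ÷ 0.0839047 = JPY 58,399,589
JPY 58,399,589 × 0.0106076 = AUD 619,479.48
AUD 619,479.48 ÷ 1.04959 = SGD 590,210.92
SGD 590,210.92 × 56.1211 = INR 33,123,286.06
INR 33,123,286.06 × 0.0137075 = USD 454,037.44

USD 454,037.44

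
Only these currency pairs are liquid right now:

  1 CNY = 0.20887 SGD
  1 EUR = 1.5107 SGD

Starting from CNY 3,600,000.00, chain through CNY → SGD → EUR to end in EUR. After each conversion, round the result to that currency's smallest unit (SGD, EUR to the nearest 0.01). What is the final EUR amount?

CNY 3,600,000.00 × 0.20887 = SGD 751,932.00
SGD 751,932.00 ÷ 1.5107 = EUR 497,737.47

EUR 497,737.47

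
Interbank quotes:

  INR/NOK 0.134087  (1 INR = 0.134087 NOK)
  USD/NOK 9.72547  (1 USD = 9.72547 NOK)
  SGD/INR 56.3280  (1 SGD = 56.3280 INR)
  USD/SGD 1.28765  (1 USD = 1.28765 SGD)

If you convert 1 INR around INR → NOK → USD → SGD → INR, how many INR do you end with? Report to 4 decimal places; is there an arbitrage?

1.0000 (no arbitrage)

Around INR → NOK → USD → SGD → INR: 1 × 0.134087 ÷ 9.72547 × 1.28765 × 56.3280 = 0.999996
Product ≈ 1 (deviation 0.000%, within rounding noise).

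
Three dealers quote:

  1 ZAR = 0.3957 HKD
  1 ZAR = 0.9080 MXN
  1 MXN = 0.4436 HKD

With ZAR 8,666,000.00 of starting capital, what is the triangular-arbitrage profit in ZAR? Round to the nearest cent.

Profit: ZAR 155,247.77

Profitable loop is ZAR → MXN → HKD → ZAR:
ZAR 8,666,000.00 × 0.9080 = MXN 7,868,728.00
MXN 7,868,728.00 × 0.4436 = HKD 3,490,567.74
HKD 3,490,567.74 ÷ 0.3957 = ZAR 8,821,247.77
Profit = ZAR 8,821,247.77 − ZAR 8,666,000.00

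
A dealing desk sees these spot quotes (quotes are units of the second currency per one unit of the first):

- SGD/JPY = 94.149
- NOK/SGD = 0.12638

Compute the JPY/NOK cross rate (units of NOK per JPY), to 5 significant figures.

JPY/NOK = 0.084044

1 JPY ÷ 94.149 = 0.0106215 SGD
0.0106215 SGD ÷ 0.12638 = 0.0840438 NOK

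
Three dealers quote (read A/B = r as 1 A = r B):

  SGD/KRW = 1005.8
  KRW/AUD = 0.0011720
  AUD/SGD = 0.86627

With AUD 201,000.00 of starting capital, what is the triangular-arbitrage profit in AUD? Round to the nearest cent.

Profit: AUD 4,252.56

Profitable loop is AUD → SGD → KRW → AUD:
AUD 201,000.00 × 0.86627 = SGD 174,120.27
SGD 174,120.27 × 1005.8 = KRW 175,130,168
KRW 175,130,168 × 0.0011720 = AUD 205,252.56
Profit = AUD 205,252.56 − AUD 201,000.00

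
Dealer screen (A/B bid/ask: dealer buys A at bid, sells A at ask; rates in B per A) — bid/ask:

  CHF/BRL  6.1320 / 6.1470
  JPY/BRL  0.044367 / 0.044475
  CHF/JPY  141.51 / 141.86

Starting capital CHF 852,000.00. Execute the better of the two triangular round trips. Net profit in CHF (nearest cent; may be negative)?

Best loop CHF → JPY → BRL → CHF:
CHF 852,000.00 × 141.51 (sell CHF at bid) = JPY 120,566,520
JPY 120,566,520 × 0.044367 (sell JPY at bid) = BRL 5,349,174.79
BRL 5,349,174.79 ÷ 6.1470 (buy CHF at ask) = CHF 870,209.01

Net profit: CHF 18,209.01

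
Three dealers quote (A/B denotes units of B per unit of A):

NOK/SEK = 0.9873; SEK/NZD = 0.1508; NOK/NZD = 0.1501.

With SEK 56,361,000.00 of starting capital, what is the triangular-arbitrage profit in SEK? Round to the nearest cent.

Profit: SEK 460,004.07

Profitable loop is SEK → NOK → NZD → SEK:
SEK 56,361,000.00 ÷ 0.9873 = NOK 57,085,992.10
NOK 57,085,992.10 × 0.1501 = NZD 8,568,607.41
NZD 8,568,607.41 ÷ 0.1508 = SEK 56,821,004.07
Profit = SEK 56,821,004.07 − SEK 56,361,000.00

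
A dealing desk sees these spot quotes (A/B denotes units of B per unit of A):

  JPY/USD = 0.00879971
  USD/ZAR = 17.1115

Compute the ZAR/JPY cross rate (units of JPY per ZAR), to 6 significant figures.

ZAR/JPY = 6.64115

1 ZAR ÷ 17.1115 = 0.0584402 USD
0.0584402 USD ÷ 0.00879971 = 6.64115 JPY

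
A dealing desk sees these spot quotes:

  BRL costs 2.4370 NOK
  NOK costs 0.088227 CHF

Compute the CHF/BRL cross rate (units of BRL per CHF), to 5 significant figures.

1 CHF ÷ 0.088227 = 11.3344 NOK
11.3344 NOK ÷ 2.4370 = 4.65096 BRL

CHF/BRL = 4.6510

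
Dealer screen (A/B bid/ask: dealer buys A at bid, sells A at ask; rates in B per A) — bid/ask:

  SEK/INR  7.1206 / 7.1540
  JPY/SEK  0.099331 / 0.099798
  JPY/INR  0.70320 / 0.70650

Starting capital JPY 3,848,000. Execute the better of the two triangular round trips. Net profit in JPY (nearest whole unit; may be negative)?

Net profit: JPY 4,337

Best loop JPY → SEK → INR → JPY:
JPY 3,848,000 × 0.099331 (sell JPY at bid) = SEK 382,225.69
SEK 382,225.69 × 7.1206 (sell SEK at bid) = INR 2,721,676.23
INR 2,721,676.23 ÷ 0.70650 (buy JPY at ask) = JPY 3,852,337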